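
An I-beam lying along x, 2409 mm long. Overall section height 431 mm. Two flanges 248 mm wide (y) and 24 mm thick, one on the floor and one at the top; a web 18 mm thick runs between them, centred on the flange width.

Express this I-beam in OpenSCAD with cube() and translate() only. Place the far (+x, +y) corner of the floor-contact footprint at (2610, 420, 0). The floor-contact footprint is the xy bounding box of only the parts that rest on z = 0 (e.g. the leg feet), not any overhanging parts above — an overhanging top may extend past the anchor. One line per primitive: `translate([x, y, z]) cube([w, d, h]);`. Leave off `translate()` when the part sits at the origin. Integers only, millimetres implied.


translate([201, 172, 0]) cube([2409, 248, 24]);
translate([201, 287, 24]) cube([2409, 18, 383]);
translate([201, 172, 407]) cube([2409, 248, 24]);


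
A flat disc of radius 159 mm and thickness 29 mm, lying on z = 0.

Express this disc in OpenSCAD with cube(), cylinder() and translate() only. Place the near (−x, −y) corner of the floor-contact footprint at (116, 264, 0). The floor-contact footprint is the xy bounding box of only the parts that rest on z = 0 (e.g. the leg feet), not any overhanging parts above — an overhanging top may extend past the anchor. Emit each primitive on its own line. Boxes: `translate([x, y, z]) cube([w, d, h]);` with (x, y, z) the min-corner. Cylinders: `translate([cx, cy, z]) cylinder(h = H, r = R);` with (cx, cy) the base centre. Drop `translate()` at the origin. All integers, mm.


translate([275, 423, 0]) cylinder(h = 29, r = 159);


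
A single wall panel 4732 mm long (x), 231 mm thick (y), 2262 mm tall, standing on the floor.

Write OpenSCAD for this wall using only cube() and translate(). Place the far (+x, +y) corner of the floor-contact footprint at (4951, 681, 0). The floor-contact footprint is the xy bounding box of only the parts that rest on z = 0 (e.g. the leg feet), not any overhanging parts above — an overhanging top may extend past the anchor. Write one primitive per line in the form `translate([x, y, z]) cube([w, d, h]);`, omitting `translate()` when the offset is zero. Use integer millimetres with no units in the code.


translate([219, 450, 0]) cube([4732, 231, 2262]);


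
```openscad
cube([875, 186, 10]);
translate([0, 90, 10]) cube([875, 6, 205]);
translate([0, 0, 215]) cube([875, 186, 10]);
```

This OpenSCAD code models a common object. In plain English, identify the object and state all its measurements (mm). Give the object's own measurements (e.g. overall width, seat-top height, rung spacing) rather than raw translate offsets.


An I-beam lying along x, 875 mm long. Overall section height 225 mm. Two flanges 186 mm wide (y) and 10 mm thick, one on the floor and one at the top; a web 6 mm thick runs between them, centred on the flange width.


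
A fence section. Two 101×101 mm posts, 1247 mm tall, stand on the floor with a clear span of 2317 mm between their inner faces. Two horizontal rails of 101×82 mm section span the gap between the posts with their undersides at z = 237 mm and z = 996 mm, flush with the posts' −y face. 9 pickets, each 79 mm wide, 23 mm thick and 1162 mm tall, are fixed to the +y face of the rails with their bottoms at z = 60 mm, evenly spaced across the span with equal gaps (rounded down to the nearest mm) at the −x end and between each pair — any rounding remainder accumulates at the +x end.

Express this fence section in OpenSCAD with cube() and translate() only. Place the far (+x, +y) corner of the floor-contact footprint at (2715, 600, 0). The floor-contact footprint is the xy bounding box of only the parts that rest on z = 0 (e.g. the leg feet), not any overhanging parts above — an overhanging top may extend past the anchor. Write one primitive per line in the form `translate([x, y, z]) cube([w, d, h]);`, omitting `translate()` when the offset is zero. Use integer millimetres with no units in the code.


translate([196, 499, 0]) cube([101, 101, 1247]);
translate([2614, 499, 0]) cube([101, 101, 1247]);
translate([297, 499, 237]) cube([2317, 101, 82]);
translate([297, 499, 996]) cube([2317, 101, 82]);
translate([457, 600, 60]) cube([79, 23, 1162]);
translate([696, 600, 60]) cube([79, 23, 1162]);
translate([935, 600, 60]) cube([79, 23, 1162]);
translate([1174, 600, 60]) cube([79, 23, 1162]);
translate([1413, 600, 60]) cube([79, 23, 1162]);
translate([1652, 600, 60]) cube([79, 23, 1162]);
translate([1891, 600, 60]) cube([79, 23, 1162]);
translate([2130, 600, 60]) cube([79, 23, 1162]);
translate([2369, 600, 60]) cube([79, 23, 1162]);


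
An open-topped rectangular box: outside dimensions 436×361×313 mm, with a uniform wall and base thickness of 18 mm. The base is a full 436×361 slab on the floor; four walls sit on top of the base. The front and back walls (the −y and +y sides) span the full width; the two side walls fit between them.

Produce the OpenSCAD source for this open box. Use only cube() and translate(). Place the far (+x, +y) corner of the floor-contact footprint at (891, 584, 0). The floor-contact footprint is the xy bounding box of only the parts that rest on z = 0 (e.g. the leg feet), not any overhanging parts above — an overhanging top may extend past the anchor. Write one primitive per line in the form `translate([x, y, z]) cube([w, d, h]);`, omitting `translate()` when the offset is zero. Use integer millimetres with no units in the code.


translate([455, 223, 0]) cube([436, 361, 18]);
translate([455, 223, 18]) cube([436, 18, 295]);
translate([455, 566, 18]) cube([436, 18, 295]);
translate([455, 241, 18]) cube([18, 325, 295]);
translate([873, 241, 18]) cube([18, 325, 295]);


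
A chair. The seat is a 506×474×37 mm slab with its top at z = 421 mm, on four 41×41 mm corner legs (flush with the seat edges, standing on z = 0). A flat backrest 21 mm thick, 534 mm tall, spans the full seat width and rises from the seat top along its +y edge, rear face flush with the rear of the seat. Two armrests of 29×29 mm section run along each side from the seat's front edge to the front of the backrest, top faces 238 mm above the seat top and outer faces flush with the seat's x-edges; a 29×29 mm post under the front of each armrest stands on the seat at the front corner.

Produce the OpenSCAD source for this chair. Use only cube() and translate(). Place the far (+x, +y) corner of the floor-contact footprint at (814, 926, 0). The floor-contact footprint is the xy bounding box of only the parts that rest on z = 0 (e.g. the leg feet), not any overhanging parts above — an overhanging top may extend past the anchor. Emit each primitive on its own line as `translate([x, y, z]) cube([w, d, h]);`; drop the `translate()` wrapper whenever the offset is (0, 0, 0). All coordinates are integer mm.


translate([308, 452, 384]) cube([506, 474, 37]);
translate([308, 452, 0]) cube([41, 41, 384]);
translate([773, 452, 0]) cube([41, 41, 384]);
translate([308, 885, 0]) cube([41, 41, 384]);
translate([773, 885, 0]) cube([41, 41, 384]);
translate([308, 905, 421]) cube([506, 21, 534]);
translate([308, 452, 630]) cube([29, 453, 29]);
translate([785, 452, 630]) cube([29, 453, 29]);
translate([308, 452, 421]) cube([29, 29, 209]);
translate([785, 452, 421]) cube([29, 29, 209]);


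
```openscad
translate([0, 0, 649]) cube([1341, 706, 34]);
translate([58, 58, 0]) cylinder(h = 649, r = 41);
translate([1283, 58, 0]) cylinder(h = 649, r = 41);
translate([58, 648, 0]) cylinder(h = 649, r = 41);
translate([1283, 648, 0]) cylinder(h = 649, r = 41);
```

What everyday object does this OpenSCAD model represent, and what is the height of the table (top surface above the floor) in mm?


A table. The table height is 683 mm.

A 1341×706×34 slab sits at z = 649 on four Ø82 mm round legs — a table. The top surface is at 649 + 34 = 683 mm.


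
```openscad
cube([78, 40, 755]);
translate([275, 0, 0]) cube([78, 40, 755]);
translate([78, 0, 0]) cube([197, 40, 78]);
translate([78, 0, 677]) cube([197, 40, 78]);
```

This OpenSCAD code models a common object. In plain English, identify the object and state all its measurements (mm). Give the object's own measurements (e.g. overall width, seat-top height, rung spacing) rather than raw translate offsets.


A rectangular picture frame lying in the x–z plane (depth along y). The opening is 197 mm wide (x) by 599 mm tall (z), surrounded by a border 78 mm wide on all four sides. The frame is 40 mm deep and is made of two full-height vertical stiles with two horizontal rails fitted between them.


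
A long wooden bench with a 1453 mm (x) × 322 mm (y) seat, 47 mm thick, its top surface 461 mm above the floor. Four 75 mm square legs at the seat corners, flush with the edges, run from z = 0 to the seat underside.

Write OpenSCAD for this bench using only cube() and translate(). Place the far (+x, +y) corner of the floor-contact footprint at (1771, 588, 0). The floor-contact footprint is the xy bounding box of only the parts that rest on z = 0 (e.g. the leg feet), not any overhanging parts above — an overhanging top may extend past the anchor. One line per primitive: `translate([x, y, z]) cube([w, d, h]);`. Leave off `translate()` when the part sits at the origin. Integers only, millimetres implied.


translate([318, 266, 414]) cube([1453, 322, 47]);
translate([318, 266, 0]) cube([75, 75, 414]);
translate([318, 513, 0]) cube([75, 75, 414]);
translate([1696, 266, 0]) cube([75, 75, 414]);
translate([1696, 513, 0]) cube([75, 75, 414]);


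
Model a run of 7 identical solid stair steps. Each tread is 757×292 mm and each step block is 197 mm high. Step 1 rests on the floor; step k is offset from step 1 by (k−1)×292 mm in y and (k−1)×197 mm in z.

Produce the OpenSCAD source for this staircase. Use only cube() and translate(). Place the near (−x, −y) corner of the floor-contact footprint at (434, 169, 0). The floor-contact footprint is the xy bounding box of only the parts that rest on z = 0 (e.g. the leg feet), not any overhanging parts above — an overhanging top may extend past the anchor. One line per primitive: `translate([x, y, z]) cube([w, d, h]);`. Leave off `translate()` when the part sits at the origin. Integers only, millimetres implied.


translate([434, 169, 0]) cube([757, 292, 197]);
translate([434, 461, 197]) cube([757, 292, 197]);
translate([434, 753, 394]) cube([757, 292, 197]);
translate([434, 1045, 591]) cube([757, 292, 197]);
translate([434, 1337, 788]) cube([757, 292, 197]);
translate([434, 1629, 985]) cube([757, 292, 197]);
translate([434, 1921, 1182]) cube([757, 292, 197]);


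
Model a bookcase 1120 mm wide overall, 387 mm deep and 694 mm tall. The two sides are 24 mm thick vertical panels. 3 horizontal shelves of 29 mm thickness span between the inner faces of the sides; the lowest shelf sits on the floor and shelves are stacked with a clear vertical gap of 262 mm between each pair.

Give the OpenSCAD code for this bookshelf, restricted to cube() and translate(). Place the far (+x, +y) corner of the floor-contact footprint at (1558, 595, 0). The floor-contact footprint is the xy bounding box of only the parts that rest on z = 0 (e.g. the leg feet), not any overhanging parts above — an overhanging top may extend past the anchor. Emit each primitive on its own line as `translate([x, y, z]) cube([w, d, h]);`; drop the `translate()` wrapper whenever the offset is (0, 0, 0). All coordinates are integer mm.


translate([438, 208, 0]) cube([24, 387, 694]);
translate([1534, 208, 0]) cube([24, 387, 694]);
translate([462, 208, 0]) cube([1072, 387, 29]);
translate([462, 208, 291]) cube([1072, 387, 29]);
translate([462, 208, 582]) cube([1072, 387, 29]);


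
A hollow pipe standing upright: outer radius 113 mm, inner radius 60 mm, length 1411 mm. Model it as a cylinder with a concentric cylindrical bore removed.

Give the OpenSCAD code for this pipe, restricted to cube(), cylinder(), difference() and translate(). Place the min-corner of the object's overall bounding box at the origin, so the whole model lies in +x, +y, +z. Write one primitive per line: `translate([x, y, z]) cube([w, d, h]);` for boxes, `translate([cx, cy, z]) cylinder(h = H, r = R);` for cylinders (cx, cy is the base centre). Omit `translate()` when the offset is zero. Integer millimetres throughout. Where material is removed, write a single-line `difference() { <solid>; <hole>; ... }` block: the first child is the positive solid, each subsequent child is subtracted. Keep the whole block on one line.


difference() { translate([113, 113, 0]) cylinder(h = 1411, r = 113); translate([113, 113, 0]) cylinder(h = 1411, r = 60); }


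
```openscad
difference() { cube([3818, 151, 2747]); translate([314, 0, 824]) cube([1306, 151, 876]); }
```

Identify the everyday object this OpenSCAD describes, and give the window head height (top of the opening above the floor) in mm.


A wall with a window opening. The window head height is 1700 mm.

A wall with a rectangular opening subtracted — a window. Sill at z = 824, opening 876 mm tall, so the head is at 824 + 876 = 1700 mm.


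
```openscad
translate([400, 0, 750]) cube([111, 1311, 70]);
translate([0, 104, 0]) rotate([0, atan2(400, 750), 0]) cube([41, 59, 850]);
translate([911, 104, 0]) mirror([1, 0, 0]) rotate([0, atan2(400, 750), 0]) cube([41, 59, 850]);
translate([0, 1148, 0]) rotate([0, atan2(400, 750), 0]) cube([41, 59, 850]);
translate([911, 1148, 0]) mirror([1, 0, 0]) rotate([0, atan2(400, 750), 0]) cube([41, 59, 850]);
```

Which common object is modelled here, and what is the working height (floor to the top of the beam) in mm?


A sawhorse. The overall height is 820 mm.

A beam across two mirrored pairs of raked legs — a sawhorse. The beam's underside is at z = 750 (matching the legs' vertical rise in atan2(400, 750)) and the beam is 70 mm tall, so its top is at 750 + 70 = 820 mm. The raked legs top out at the beam's underside, so that is the highest point.


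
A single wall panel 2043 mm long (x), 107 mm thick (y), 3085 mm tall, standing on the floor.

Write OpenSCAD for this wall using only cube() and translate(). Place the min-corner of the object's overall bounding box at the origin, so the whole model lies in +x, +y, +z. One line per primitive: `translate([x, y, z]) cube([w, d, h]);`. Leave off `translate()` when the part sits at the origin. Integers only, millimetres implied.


cube([2043, 107, 3085]);


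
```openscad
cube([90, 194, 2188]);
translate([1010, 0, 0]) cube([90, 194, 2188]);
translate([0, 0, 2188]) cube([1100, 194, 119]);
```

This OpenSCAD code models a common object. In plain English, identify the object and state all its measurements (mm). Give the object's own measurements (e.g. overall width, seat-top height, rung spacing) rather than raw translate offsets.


A door frame. The clear opening is 920 mm wide and 2188 mm high. Two 90 mm wide jambs, 194 mm deep, stand either side of the opening from the floor to the top of the opening. A 119 mm thick head sits across the top of both jambs, spanning the full outside width of the frame.


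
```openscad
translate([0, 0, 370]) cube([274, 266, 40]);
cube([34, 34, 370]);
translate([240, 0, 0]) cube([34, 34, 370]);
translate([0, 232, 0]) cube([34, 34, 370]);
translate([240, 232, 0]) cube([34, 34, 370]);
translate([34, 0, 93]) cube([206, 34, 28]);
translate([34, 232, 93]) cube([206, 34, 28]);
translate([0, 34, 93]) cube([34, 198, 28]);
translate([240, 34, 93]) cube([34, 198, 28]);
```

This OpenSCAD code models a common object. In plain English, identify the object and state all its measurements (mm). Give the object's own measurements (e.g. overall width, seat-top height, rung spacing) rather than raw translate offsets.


A simple wooden stool: a rectangular seat 274 mm (x) by 266 mm (y), 40 mm thick, top face at z = 410 mm, on four square legs, each 34×34 mm in cross-section. The legs rest on z = 0, each flush with a corner of the seat. Four stretchers, 34 mm wide and 28 mm tall, connect adjacent legs with their undersides at z = 93 mm, each running between the inner faces of the legs it joins and aligned with the legs' outer faces on the other axis.


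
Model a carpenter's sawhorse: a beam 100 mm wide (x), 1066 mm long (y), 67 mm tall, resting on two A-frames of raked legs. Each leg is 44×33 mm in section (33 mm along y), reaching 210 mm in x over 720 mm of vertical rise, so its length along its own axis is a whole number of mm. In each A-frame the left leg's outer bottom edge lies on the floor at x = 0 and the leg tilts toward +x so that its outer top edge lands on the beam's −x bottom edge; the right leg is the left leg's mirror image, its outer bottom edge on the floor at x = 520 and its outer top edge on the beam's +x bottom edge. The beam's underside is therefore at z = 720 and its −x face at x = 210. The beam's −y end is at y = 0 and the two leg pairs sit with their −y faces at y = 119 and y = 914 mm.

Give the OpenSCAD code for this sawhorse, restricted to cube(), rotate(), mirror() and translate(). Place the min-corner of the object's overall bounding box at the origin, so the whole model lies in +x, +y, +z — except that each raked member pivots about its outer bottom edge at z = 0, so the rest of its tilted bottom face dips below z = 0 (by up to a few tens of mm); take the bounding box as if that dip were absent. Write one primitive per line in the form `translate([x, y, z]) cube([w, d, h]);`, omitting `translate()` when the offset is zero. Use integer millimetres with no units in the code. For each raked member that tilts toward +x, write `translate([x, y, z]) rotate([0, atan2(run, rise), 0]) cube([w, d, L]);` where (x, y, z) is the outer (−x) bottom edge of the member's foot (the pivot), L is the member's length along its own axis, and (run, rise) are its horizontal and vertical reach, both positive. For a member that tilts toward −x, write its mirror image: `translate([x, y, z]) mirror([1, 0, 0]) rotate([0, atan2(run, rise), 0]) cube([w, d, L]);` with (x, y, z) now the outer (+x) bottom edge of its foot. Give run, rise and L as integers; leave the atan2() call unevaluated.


// leg length = √(210² + 720²) = 750
// right-leg outer foot x = 2·210 + 100 = 520
// beam min-corner = (210, 0, 720)
translate([210, 0, 720]) cube([100, 1066, 67]);
translate([0, 119, 0]) rotate([0, atan2(210, 720), 0]) cube([44, 33, 750]);
translate([520, 119, 0]) mirror([1, 0, 0]) rotate([0, atan2(210, 720), 0]) cube([44, 33, 750]);
translate([0, 914, 0]) rotate([0, atan2(210, 720), 0]) cube([44, 33, 750]);
translate([520, 914, 0]) mirror([1, 0, 0]) rotate([0, atan2(210, 720), 0]) cube([44, 33, 750]);


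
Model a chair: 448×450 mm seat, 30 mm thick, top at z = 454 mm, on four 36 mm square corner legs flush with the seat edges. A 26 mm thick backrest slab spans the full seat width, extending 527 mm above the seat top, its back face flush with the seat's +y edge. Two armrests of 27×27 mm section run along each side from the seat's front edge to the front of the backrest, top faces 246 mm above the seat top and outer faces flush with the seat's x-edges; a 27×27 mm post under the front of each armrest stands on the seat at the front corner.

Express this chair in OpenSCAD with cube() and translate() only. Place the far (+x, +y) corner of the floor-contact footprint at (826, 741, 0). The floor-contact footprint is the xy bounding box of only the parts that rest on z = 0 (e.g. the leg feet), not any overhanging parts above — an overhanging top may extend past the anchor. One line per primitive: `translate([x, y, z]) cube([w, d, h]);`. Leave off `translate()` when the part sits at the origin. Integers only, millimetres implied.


translate([378, 291, 424]) cube([448, 450, 30]);
translate([378, 291, 0]) cube([36, 36, 424]);
translate([790, 291, 0]) cube([36, 36, 424]);
translate([378, 705, 0]) cube([36, 36, 424]);
translate([790, 705, 0]) cube([36, 36, 424]);
translate([378, 715, 454]) cube([448, 26, 527]);
translate([378, 291, 673]) cube([27, 424, 27]);
translate([799, 291, 673]) cube([27, 424, 27]);
translate([378, 291, 454]) cube([27, 27, 219]);
translate([799, 291, 454]) cube([27, 27, 219]);


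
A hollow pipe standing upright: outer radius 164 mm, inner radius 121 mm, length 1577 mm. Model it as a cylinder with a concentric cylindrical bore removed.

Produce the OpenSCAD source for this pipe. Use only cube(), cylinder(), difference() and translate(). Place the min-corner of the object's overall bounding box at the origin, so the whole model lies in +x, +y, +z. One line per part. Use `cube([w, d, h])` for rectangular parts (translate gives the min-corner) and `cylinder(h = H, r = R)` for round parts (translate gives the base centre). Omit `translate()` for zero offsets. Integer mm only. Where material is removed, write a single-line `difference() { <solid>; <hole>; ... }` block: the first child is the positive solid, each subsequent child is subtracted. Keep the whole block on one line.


difference() { translate([164, 164, 0]) cylinder(h = 1577, r = 164); translate([164, 164, 0]) cylinder(h = 1577, r = 121); }


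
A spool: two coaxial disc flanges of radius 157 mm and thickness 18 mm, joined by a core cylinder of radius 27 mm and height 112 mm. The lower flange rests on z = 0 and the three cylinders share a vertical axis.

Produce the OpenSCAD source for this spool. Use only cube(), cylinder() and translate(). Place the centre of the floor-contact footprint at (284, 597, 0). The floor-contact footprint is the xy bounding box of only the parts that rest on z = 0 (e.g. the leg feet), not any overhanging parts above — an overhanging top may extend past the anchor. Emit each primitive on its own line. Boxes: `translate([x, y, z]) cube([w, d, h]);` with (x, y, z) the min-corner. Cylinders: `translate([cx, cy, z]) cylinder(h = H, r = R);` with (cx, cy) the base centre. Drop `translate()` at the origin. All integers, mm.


translate([284, 597, 0]) cylinder(h = 18, r = 157);
translate([284, 597, 18]) cylinder(h = 112, r = 27);
translate([284, 597, 130]) cylinder(h = 18, r = 157);


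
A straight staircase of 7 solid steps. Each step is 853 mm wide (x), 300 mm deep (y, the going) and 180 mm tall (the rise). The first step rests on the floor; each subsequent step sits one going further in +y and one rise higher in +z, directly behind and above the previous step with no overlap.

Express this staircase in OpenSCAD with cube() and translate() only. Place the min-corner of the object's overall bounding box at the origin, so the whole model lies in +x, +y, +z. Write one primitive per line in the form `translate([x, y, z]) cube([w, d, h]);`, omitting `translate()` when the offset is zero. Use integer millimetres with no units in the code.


cube([853, 300, 180]);
translate([0, 300, 180]) cube([853, 300, 180]);
translate([0, 600, 360]) cube([853, 300, 180]);
translate([0, 900, 540]) cube([853, 300, 180]);
translate([0, 1200, 720]) cube([853, 300, 180]);
translate([0, 1500, 900]) cube([853, 300, 180]);
translate([0, 1800, 1080]) cube([853, 300, 180]);


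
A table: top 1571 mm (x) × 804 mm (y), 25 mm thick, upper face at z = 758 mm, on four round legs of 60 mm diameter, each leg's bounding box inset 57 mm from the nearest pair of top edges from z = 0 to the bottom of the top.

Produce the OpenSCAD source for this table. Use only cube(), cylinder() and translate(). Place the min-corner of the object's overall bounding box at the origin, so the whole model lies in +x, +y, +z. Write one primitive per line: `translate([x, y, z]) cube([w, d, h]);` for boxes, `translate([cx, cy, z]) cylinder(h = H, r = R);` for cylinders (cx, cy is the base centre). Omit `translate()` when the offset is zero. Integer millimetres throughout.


// leg_h = 758 - 25 = 733
translate([0, 0, 733]) cube([1571, 804, 25]);
translate([87, 87, 0]) cylinder(h = 733, r = 30);
translate([1484, 87, 0]) cylinder(h = 733, r = 30);
translate([87, 717, 0]) cylinder(h = 733, r = 30);
translate([1484, 717, 0]) cylinder(h = 733, r = 30);


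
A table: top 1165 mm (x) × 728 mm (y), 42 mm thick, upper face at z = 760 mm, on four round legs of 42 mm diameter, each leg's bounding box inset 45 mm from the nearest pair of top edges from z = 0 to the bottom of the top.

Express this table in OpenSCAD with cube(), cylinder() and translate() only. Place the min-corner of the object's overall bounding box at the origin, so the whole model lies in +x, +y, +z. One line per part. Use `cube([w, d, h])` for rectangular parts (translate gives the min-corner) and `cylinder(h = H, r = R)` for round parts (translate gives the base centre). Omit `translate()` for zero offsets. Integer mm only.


translate([0, 0, 718]) cube([1165, 728, 42]);
translate([66, 66, 0]) cylinder(h = 718, r = 21);
translate([1099, 66, 0]) cylinder(h = 718, r = 21);
translate([66, 662, 0]) cylinder(h = 718, r = 21);
translate([1099, 662, 0]) cylinder(h = 718, r = 21);


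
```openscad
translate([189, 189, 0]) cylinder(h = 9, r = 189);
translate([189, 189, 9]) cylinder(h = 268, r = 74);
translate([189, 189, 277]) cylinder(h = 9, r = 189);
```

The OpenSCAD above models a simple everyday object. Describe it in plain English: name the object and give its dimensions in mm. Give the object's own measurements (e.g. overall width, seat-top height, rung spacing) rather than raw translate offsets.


A spool: two coaxial disc flanges of radius 189 mm and thickness 9 mm, joined by a core cylinder of radius 74 mm and height 268 mm. The lower flange rests on z = 0 and the three cylinders share a vertical axis.


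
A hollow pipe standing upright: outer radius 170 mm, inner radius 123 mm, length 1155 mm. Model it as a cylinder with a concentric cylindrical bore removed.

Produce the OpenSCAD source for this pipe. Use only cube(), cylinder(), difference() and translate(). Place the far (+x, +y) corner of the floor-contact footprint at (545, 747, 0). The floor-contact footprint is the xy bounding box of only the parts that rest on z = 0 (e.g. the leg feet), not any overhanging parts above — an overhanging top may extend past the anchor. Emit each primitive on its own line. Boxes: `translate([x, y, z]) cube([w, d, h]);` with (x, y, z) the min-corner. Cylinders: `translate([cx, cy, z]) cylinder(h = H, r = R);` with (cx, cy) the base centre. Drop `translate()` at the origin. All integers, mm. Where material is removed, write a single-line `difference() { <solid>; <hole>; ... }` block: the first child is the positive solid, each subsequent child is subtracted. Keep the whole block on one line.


difference() { translate([375, 577, 0]) cylinder(h = 1155, r = 170); translate([375, 577, 0]) cylinder(h = 1155, r = 123); }


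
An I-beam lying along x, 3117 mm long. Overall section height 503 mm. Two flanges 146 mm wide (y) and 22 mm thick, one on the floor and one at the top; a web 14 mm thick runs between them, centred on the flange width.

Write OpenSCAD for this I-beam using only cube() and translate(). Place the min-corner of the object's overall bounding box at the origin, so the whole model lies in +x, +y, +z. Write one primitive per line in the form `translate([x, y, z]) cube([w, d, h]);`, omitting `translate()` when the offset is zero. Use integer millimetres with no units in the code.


cube([3117, 146, 22]);
translate([0, 66, 22]) cube([3117, 14, 459]);
translate([0, 0, 481]) cube([3117, 146, 22]);


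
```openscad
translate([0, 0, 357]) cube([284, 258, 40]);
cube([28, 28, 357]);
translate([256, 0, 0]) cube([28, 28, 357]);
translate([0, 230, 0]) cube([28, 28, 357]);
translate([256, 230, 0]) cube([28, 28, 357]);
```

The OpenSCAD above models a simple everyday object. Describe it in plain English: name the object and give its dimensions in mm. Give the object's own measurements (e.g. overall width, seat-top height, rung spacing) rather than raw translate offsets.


A four-legged stool. The seat is a 284×258×40 mm slab whose top surface is at z = 397 mm; four square legs, each 28×28 mm in cross-section, run from the floor (z = 0) to the underside of the seat, each flush with a corner of the seat.


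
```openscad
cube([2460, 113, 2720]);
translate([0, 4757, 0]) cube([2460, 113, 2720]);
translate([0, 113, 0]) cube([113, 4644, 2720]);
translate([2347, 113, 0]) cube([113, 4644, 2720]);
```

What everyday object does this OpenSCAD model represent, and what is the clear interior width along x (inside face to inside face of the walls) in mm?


A house (or room) frame. The interior width is 2234 mm.

Four 2720 mm walls enclosing a rectangle with no floor or roof — a room or house frame. Outside width is 2460 mm and wall thickness is 113 mm, so the interior width is 2460 − 2 × 113 = 2234 mm.


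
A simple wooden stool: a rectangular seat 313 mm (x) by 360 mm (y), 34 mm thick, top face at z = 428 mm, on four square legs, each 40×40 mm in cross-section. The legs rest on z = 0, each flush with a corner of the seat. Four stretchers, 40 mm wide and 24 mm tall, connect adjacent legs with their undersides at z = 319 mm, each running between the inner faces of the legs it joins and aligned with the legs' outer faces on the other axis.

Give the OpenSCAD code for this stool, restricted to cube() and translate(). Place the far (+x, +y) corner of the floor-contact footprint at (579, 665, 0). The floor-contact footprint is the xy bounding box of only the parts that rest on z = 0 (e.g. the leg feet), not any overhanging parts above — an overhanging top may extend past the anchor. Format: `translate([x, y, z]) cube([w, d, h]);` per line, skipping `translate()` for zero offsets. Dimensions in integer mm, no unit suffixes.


// leg_h = 428 - 34 = 394
// stretcher span = 313 - 2*40 = 233
translate([266, 305, 394]) cube([313, 360, 34]);
translate([266, 305, 0]) cube([40, 40, 394]);
translate([539, 305, 0]) cube([40, 40, 394]);
translate([266, 625, 0]) cube([40, 40, 394]);
translate([539, 625, 0]) cube([40, 40, 394]);
translate([306, 305, 319]) cube([233, 40, 24]);
translate([306, 625, 319]) cube([233, 40, 24]);
translate([266, 345, 319]) cube([40, 280, 24]);
translate([539, 345, 319]) cube([40, 280, 24]);


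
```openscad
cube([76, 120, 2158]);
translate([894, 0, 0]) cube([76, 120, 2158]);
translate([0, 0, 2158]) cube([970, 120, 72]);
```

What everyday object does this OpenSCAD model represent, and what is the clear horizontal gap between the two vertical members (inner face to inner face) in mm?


A door frame. The clear opening width is 818 mm.

Two 2158 mm tall posts with a header on top — a door frame. The left jamb is 76 mm wide at x = 0; the right jamb starts at x = 894. The clear opening is 894 − 76 = 818 mm.


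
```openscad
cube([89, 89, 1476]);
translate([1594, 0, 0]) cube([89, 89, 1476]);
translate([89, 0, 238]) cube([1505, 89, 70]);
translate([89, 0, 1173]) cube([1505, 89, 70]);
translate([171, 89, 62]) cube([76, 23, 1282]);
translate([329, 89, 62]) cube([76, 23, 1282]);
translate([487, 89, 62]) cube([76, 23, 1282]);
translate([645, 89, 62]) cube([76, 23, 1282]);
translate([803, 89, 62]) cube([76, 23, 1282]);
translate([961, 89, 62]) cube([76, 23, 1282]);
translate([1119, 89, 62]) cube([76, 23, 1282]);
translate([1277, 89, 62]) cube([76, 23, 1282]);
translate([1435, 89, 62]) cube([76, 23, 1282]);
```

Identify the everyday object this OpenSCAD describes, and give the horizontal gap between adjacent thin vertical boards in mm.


A fence section. The picket gap is 82 mm.

Two posts, two rails, 9 pickets — a fence section. Span 1505 mm holds 9 pickets of 76 mm with 10 equal gaps: ⌊(1505 − 9·76) / 10⌋ = 82 mm.


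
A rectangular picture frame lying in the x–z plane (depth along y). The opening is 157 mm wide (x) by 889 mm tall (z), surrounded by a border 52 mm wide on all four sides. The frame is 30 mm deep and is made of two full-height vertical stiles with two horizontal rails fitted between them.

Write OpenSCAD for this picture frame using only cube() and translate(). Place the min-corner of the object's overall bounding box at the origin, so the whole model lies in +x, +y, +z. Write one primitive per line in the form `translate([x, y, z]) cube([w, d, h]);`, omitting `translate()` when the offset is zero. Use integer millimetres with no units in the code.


cube([52, 30, 993]);
translate([209, 0, 0]) cube([52, 30, 993]);
translate([52, 0, 0]) cube([157, 30, 52]);
translate([52, 0, 941]) cube([157, 30, 52]);


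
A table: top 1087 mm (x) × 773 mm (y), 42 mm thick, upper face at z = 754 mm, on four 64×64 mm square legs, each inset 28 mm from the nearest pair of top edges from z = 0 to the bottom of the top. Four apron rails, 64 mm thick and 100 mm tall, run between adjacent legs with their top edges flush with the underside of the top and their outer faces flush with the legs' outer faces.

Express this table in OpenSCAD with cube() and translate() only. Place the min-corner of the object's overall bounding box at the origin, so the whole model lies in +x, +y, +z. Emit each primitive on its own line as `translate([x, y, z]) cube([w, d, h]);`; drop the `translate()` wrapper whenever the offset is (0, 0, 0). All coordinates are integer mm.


translate([0, 0, 712]) cube([1087, 773, 42]);
translate([28, 28, 0]) cube([64, 64, 712]);
translate([995, 28, 0]) cube([64, 64, 712]);
translate([28, 681, 0]) cube([64, 64, 712]);
translate([995, 681, 0]) cube([64, 64, 712]);
translate([92, 28, 612]) cube([903, 64, 100]);
translate([92, 681, 612]) cube([903, 64, 100]);
translate([28, 92, 612]) cube([64, 589, 100]);
translate([995, 92, 612]) cube([64, 589, 100]);


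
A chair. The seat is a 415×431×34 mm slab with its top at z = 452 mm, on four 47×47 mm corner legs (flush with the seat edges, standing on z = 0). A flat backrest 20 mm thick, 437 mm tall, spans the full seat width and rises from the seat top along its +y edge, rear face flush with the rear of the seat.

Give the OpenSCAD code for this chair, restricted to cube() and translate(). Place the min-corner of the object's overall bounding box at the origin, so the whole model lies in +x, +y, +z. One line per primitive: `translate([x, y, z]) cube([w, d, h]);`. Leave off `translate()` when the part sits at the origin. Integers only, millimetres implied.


// leg_h = 452 - 34 = 418
translate([0, 0, 418]) cube([415, 431, 34]);
cube([47, 47, 418]);
translate([368, 0, 0]) cube([47, 47, 418]);
translate([0, 384, 0]) cube([47, 47, 418]);
translate([368, 384, 0]) cube([47, 47, 418]);
translate([0, 411, 452]) cube([415, 20, 437]);


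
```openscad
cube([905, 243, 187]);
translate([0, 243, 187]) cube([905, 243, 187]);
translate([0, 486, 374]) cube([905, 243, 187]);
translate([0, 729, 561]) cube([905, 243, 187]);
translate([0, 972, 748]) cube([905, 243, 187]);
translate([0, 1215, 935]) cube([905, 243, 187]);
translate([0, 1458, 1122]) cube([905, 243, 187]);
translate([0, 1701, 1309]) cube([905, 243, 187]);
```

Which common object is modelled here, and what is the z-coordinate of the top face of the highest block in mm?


A staircase. The total rise is 1496 mm.

8 identical blocks, each offset up and back from the previous — a staircase. Each step is 187 mm tall and there are 8 of them, so the total rise is 8 × 187 = 1496 mm.


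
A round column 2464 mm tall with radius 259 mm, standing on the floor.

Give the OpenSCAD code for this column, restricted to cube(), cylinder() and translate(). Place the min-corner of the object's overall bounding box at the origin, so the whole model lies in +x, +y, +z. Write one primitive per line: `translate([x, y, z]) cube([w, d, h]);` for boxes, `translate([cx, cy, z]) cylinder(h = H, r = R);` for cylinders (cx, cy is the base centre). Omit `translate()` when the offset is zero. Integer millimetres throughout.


translate([259, 259, 0]) cylinder(h = 2464, r = 259);


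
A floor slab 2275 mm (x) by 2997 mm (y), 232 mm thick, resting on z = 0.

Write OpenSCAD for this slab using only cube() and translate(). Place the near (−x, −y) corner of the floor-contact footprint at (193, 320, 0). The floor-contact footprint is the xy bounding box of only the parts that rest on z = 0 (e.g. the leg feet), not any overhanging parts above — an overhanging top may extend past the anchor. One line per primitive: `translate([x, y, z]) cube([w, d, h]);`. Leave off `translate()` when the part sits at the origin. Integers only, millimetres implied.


translate([193, 320, 0]) cube([2275, 2997, 232]);


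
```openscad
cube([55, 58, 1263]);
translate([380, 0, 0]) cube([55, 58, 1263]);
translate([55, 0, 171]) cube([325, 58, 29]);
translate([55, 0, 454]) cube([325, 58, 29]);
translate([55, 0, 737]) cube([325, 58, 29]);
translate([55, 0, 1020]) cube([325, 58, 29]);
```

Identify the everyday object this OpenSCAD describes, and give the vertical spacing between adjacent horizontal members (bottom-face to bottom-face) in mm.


A ladder. The rung spacing is 283 mm.

Two tall 55×58 posts with 4 short bars between them — a ladder. Adjacent rungs sit at z = 171 and z = 454, so the spacing is 454 − 171 = 283 mm.


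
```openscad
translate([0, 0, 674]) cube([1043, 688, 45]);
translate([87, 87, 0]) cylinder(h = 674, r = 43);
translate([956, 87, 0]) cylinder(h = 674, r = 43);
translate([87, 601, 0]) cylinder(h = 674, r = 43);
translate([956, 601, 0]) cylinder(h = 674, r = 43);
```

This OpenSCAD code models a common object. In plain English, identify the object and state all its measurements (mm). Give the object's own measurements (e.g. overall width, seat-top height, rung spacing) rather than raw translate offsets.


A table: top 1043 mm (x) × 688 mm (y), 45 mm thick, upper face at z = 719 mm, on four round legs of 86 mm diameter, each leg's bounding box inset 44 mm from the nearest pair of top edges from z = 0 to the bottom of the top.


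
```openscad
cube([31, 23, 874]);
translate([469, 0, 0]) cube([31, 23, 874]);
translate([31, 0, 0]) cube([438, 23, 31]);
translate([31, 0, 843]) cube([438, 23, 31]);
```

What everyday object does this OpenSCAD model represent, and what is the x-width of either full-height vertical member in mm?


A picture frame. The border width is 31 mm.

Four thin pieces enclosing a rectangular opening — a picture frame. The two full-height stiles are 874 mm tall; the top rail sits at z = 843 and is 31 mm tall, so the border above the opening is 874 − 843 = 31 mm, matching the stile x-width.


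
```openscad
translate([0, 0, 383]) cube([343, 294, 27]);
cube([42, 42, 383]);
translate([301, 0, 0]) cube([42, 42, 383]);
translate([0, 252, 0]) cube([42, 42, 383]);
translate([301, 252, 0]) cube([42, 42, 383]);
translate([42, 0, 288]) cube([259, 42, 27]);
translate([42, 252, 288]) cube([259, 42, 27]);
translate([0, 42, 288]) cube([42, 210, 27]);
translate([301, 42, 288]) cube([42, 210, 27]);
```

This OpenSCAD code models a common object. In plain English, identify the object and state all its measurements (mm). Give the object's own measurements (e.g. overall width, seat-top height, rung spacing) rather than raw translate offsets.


A simple wooden stool: a rectangular seat 343 mm (x) by 294 mm (y), 27 mm thick, top face at z = 410 mm, on four square legs, each 42×42 mm in cross-section. The legs rest on z = 0, each flush with a corner of the seat. Four stretchers, 42 mm wide and 27 mm tall, connect adjacent legs with their undersides at z = 288 mm, each running between the inner faces of the legs it joins and aligned with the legs' outer faces on the other axis.


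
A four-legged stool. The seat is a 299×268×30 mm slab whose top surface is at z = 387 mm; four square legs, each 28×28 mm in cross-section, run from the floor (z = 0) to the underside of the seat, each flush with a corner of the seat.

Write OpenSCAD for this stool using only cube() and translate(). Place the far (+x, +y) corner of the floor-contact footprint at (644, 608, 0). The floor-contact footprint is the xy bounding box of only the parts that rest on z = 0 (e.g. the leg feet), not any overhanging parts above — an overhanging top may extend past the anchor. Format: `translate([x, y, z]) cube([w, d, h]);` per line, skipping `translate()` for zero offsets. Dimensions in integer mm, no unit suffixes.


translate([345, 340, 357]) cube([299, 268, 30]);
translate([345, 340, 0]) cube([28, 28, 357]);
translate([616, 340, 0]) cube([28, 28, 357]);
translate([345, 580, 0]) cube([28, 28, 357]);
translate([616, 580, 0]) cube([28, 28, 357]);
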